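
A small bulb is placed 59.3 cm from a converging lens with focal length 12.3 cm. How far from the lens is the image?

15.5 cm

Thin-lens equation: 1/q = 1/f − 1/p = 1/(12.30) − 1/(59.3) = 0.08130 − 0.01686 = 0.06444, so q = 15.5 cm.
The image is real, inverted and reduced, on the far side of the lens.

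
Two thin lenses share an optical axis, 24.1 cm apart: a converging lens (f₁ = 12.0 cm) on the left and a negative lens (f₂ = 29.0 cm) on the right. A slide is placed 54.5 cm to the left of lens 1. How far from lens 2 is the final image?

Lens 1: 1/d_i1 = 1/f₁ − 1/d_o1 = 1/(12.0) − 1/(54.5) = 0.06498, so d_i1 = 15.39 cm.
The intermediate image is 15.39 cm to the right of lens 1, which is 24.1 − (15.39) = 8.710 cm to the left of lens 2, so d_o2 = +8.710 cm.
Lens 2 is diverging, so f₂ = −29.0 cm.
Lens 2: 1/d_i2 = 1/f₂ − 1/d_o2 = 1/(-29.0) − 1/(8.710) = -0.1493, so d_i2 = -6.70 cm.
The final image is virtual, 6.70 cm to the left of lens 2 (overall magnification ≈ -0.22).

6.70 cm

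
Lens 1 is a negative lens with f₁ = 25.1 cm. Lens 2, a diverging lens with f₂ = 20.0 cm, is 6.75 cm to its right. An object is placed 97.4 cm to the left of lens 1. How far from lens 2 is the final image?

11.4 cm

Lens 1 is diverging, so f₁ = −25.1 cm.
Lens 1: 1/d_i1 = 1/f₁ − 1/d_o1 = 1/(-25.1) − 1/(97.4) = -0.05011, so d_i1 = -19.96 cm.
The intermediate image is 19.96 cm to the left of lens 1 (virtual), which is 6.75 − (-19.96) = 26.71 cm to the left of lens 2, so d_o2 = +26.71 cm.
Lens 2 is diverging, so f₂ = −20.0 cm.
Lens 2: 1/d_i2 = 1/f₂ − 1/d_o2 = 1/(-20.0) − 1/(26.71) = -0.08744, so d_i2 = -11.4 cm.
The final image is virtual, 11.4 cm to the left of lens 2 (overall magnification ≈ 0.088).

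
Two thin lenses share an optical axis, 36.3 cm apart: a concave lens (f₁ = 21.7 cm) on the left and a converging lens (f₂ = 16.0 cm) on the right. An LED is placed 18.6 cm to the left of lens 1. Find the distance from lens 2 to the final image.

Lens 1 is diverging, so f₁ = −21.7 cm.
Lens 1: 1/d_i1 = 1/f₁ − 1/d_o1 = 1/(-21.7) − 1/(18.6) = -0.09985, so d_i1 = -10.02 cm.
The intermediate image is 10.02 cm to the left of lens 1 (virtual), which is 36.3 − (-10.02) = 46.32 cm to the left of lens 2, so d_o2 = +46.32 cm.
Lens 2: 1/d_i2 = 1/f₂ − 1/d_o2 = 1/(16.0) − 1/(46.32) = 0.04091, so d_i2 = 24.4 cm.
The final image is real, 24.4 cm to the right of lens 2 (overall magnification ≈ -0.28).

24.4 cm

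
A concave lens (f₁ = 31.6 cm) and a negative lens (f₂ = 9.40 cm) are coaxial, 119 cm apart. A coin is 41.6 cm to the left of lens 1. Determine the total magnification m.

m = +0.0277

f₁ = −31.6 cm (diverging).
Lens 1: 1/d_i1 = 1/(-31.6) − 1/(41.6) = -0.05568, so d_i1 = -17.96 cm; m₁ = −d_i1/d_o1 = +0.4317.
d_o2 = 119 − (-17.96) = 137.0 cm.
f₂ = −9.40 cm (diverging).
Lens 2: 1/d_i2 = 1/(-9.40) − 1/(137.0) = -0.1137, so d_i2 = -8.796 cm; m₂ = −d_i2/d_o2 = +0.06421.
m = m₁·m₂ = (+0.4317)(+0.06421) = +0.0277.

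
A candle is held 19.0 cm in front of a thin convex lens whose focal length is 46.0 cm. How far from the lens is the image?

32.4 cm

Thin-lens equation: 1/d_i = 1/f − 1/d_o = 1/(46.00) − 1/(19.0) = 0.02174 − 0.05263 = -0.03089, so d_i = -32.4 cm.
The image is virtual, upright and enlarged, on the same side as the object.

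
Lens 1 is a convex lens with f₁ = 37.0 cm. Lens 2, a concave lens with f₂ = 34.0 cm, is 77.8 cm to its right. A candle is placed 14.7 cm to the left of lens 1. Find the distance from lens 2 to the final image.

Lens 1: 1/d_i1 = 1/f₁ − 1/d_o1 = 1/(37.0) − 1/(14.7) = -0.04100, so d_i1 = -24.39 cm.
The intermediate image is 24.39 cm to the left of lens 1 (virtual), which is 77.8 − (-24.39) = 102.2 cm to the left of lens 2, so d_o2 = +102.2 cm.
Lens 2 is diverging, so f₂ = −34.0 cm.
Lens 2: 1/d_i2 = 1/f₂ − 1/d_o2 = 1/(-34.0) − 1/(102.2) = -0.03920, so d_i2 = -25.5 cm.
The final image is virtual, 25.5 cm to the left of lens 2 (overall magnification ≈ 0.41).

25.5 cm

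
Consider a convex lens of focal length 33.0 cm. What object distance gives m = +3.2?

m = −d_i/d_o ⇒ d_i = −m·d_o.
1/f = 1/d_o + 1/d_i = 1/d_o − 1/(m·d_o) = (1 − 1/m)/d_o, so d_o = f(1 − 1/m) = (33.00)(1 − 1/(+3.2)) = 22.7 cm.

22.7 cm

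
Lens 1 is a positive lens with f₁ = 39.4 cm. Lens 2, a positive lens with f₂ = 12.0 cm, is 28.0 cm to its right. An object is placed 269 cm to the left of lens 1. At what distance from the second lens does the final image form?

7.23 cm

Lens 1: 1/d_i1 = 1/f₁ − 1/d_o1 = 1/(39.4) − 1/(269) = 0.02166, so d_i1 = 46.16 cm.
The intermediate image is 46.16 cm to the right of lens 1, which lies 18.16 cm to the right of lens 2 — a virtual object — so d_o2 = −18.16 cm.
Lens 2: 1/d_i2 = 1/f₂ − 1/d_o2 = 1/(12.0) − 1/(-18.16) = 0.1384, so d_i2 = 7.23 cm.
The final image is real, 7.23 cm to the right of lens 2 (overall magnification ≈ -0.068).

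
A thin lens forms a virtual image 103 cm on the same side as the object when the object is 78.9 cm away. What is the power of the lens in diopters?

Virtual image ⇒ d_i = −103 cm.
1/f = 1/d_o + 1/d_i = 1/(78.9) + 1/(-103) = 0.002966 cm⁻¹.
f = 337.2 cm = 3.372 m, so P = 1/f = +0.297 D.

P = +0.297 D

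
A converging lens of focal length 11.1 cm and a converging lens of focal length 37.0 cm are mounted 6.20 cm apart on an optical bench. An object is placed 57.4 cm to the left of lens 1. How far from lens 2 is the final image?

Lens 1: 1/d_i1 = 1/f₁ − 1/d_o1 = 1/(11.1) − 1/(57.4) = 0.07267, so d_i1 = 13.76 cm.
The intermediate image is 13.76 cm to the right of lens 1, which lies 7.560 cm to the right of lens 2 — a virtual object — so d_o2 = −7.560 cm.
Lens 2: 1/d_i2 = 1/f₂ − 1/d_o2 = 1/(37.0) − 1/(-7.560) = 0.1593, so d_i2 = 6.28 cm.
The final image is real, 6.28 cm to the right of lens 2 (overall magnification ≈ -0.20).

6.28 cm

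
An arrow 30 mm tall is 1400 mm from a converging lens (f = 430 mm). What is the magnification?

m = -0.443

1/d_i = 1/f − 1/d_o = 1/(430.0) − 1/(1400) = 0.001611, so d_i = 620.6 mm.
m = −d_i/d_o = −(620.6)/(1400) = -0.443.
The image is real, inverted and reduced, on the far side of the lens.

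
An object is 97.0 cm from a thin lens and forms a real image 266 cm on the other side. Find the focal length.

Real image ⇒ d_i = +266 cm.
1/f = 1/d_o + 1/d_i = 1/(97.0) + 1/(266) = 0.01407, so f = 71.1 cm.
Since f is positive, the thin lens is converging.

f = 71.1 cm (converging)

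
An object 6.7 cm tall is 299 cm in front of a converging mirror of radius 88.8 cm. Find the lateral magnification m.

m = -0.174

f = R/2 = 88.8/2 = 44.40 cm.
1/d_i = 1/f − 1/d_o = 1/(44.40) − 1/(299) = 0.01918, so d_i = 52.14 cm.
m = −d_i/d_o = −(52.14)/(299) = -0.174.
The image is real, inverted and reduced, in front of the mirror.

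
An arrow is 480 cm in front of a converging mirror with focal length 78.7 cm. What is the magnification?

1/d_i = 1/f − 1/d_o = 1/(78.70) − 1/(480) = 0.01062, so d_i = 94.13 cm.
m = −d_i/d_o = −(94.13)/(480) = -0.196.
The image is real, inverted and reduced, in front of the mirror.

m = -0.196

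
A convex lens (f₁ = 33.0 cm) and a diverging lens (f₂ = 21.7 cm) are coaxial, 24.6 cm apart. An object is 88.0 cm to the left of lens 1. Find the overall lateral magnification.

Lens 1: 1/d_i1 = 1/(33.0) − 1/(88.0) = 0.01894, so d_i1 = 52.80 cm; m₁ = −d_i1/d_o1 = -0.6000.
d_o2 = 24.6 − (52.80) = -28.20 cm (virtual object).
f₂ = −21.7 cm (diverging).
Lens 2: 1/d_i2 = 1/(-21.7) − 1/(-28.20) = -0.01062, so d_i2 = -94.14 cm; m₂ = −d_i2/d_o2 = -3.338.
m = m₁·m₂ = (-0.6000)(-3.338) = +2.00.

m = +2.00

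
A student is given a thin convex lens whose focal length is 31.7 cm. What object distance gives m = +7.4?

27.4 cm

m = −d_i/d_o ⇒ d_i = −m·d_o.
1/f = 1/d_o + 1/d_i = 1/d_o − 1/(m·d_o) = (1 − 1/m)/d_o, so d_o = f(1 − 1/m) = (31.70)(1 − 1/(+7.4)) = 27.4 cm.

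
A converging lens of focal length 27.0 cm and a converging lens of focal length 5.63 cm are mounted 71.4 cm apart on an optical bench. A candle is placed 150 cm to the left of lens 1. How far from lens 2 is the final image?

Lens 1: 1/d_i1 = 1/f₁ − 1/d_o1 = 1/(27.0) − 1/(150) = 0.03037, so d_i1 = 32.93 cm.
The intermediate image is 32.93 cm to the right of lens 1, which is 71.4 − (32.93) = 38.47 cm to the left of lens 2, so d_o2 = +38.47 cm.
Lens 2: 1/d_i2 = 1/f₂ − 1/d_o2 = 1/(5.63) − 1/(38.47) = 0.1516, so d_i2 = 6.60 cm.
The final image is real, 6.60 cm to the right of lens 2 (overall magnification ≈ 0.038).

6.60 cm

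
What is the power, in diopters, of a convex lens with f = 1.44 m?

P = 1/f = 1/(1.44 m) = +0.694 D.

P = +0.694 D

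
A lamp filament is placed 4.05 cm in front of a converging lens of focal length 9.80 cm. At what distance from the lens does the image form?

6.90 cm

Lens equation: 1/q = 1/f − 1/p = 1/(9.800) − 1/(4.05) = 0.1020 − 0.2469 = -0.1449, so q = -6.90 cm.
The image is virtual, upright and enlarged, on the same side as the object.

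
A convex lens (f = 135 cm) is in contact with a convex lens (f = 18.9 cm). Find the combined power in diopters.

P₁ = 1/f₁ = 1/(1.35 m) = +0.7407 D; P₂ = 1/f₂ = 1/(0.189 m) = +5.291 D.
For thin lenses in contact, P = P₁ + P₂ = (+0.7407) + (+5.291) = +6.03 D.

P = +6.03 D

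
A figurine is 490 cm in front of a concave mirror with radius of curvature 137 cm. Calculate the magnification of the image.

f = R/2 = 137/2 = 68.50 cm.
1/d_i = 1/f − 1/d_o = 1/(68.50) − 1/(490) = 0.01256, so d_i = 79.63 cm.
m = −d_i/d_o = −(79.63)/(490) = -0.163.
The image is real, inverted and reduced, in front of the mirror.

m = -0.163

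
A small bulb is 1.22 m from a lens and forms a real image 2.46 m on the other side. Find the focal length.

Real image ⇒ d_i = +2.46 m.
1/f = 1/d_o + 1/d_i = 1/(1.22) + 1/(2.46) = 1.226, so f = 0.816 m.
Since f is positive, the lens is converging.

f = 0.816 m (converging)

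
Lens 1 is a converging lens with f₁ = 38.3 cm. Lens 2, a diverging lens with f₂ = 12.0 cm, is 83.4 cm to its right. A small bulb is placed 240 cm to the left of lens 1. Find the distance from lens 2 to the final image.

9.11 cm

Lens 1: 1/d_i1 = 1/f₁ − 1/d_o1 = 1/(38.3) − 1/(240) = 0.02194, so d_i1 = 45.57 cm.
The intermediate image is 45.57 cm to the right of lens 1, which is 83.4 − (45.57) = 37.83 cm to the left of lens 2, so d_o2 = +37.83 cm.
Lens 2 is diverging, so f₂ = −12.0 cm.
Lens 2: 1/d_i2 = 1/f₂ − 1/d_o2 = 1/(-12.0) − 1/(37.83) = -0.1098, so d_i2 = -9.11 cm.
The final image is virtual, 9.11 cm to the left of lens 2 (overall magnification ≈ -0.046).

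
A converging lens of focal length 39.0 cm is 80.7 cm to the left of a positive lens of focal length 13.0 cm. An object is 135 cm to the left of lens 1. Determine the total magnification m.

m = +0.411

Lens 1: 1/d_i1 = 1/(39.0) − 1/(135) = 0.01823, so d_i1 = 54.84 cm; m₁ = −d_i1/d_o1 = -0.4062.
d_o2 = 80.7 − (54.84) = 25.86 cm.
Lens 2: 1/d_i2 = 1/(13.0) − 1/(25.86) = 0.03825, so d_i2 = 26.14 cm; m₂ = −d_i2/d_o2 = -1.011.
m = m₁·m₂ = (-0.4062)(-1.011) = +0.411.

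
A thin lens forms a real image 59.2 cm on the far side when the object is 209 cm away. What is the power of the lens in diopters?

d_i = +59.2 cm.
1/f = 1/d_o + 1/d_i = 1/(209) + 1/(59.2) = 0.02168 cm⁻¹.
f = 46.13 cm = 0.4613 m, so P = 1/f = +2.17 D.

P = +2.17 D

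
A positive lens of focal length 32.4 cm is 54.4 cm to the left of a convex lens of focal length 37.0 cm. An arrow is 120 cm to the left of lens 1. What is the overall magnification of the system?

m = -0.507

Lens 1: 1/d_i1 = 1/(32.4) − 1/(120) = 0.02253, so d_i1 = 44.38 cm; m₁ = −d_i1/d_o1 = -0.3698.
d_o2 = 54.4 − (44.38) = 10.02 cm.
Lens 2: 1/d_i2 = 1/(37.0) − 1/(10.02) = -0.07277, so d_i2 = -13.74 cm; m₂ = −d_i2/d_o2 = +1.371.
m = m₁·m₂ = (-0.3698)(+1.371) = -0.507.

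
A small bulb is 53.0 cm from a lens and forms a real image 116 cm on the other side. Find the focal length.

f = 36.4 cm (converging)

Real image ⇒ d_i = +116 cm.
1/f = 1/d_o + 1/d_i = 1/(53.0) + 1/(116) = 0.02749, so f = 36.4 cm.
Since f is positive, the lens is converging.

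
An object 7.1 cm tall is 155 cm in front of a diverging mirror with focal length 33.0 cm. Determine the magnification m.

For a diverging mirror, f = -33.0 cm.
1/d_i = 1/f − 1/d_o = 1/(-33.00) − 1/(155) = -0.03675, so d_i = -27.21 cm.
m = −d_i/d_o = −(-27.21)/(155) = +0.176.
The image is virtual, upright and reduced, behind the mirror.

m = +0.176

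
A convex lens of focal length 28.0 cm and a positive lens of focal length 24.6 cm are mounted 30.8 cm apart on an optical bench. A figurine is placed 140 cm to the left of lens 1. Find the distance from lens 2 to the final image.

3.59 cm

Lens 1: 1/d_i1 = 1/f₁ − 1/d_o1 = 1/(28.0) − 1/(140) = 0.02857, so d_i1 = 35.00 cm.
The intermediate image is 35.00 cm to the right of lens 1, which lies 4.200 cm to the right of lens 2 — a virtual object — so d_o2 = −4.200 cm.
Lens 2: 1/d_i2 = 1/f₂ − 1/d_o2 = 1/(24.6) − 1/(-4.200) = 0.2787, so d_i2 = 3.59 cm.
The final image is real, 3.59 cm to the right of lens 2 (overall magnification ≈ -0.21).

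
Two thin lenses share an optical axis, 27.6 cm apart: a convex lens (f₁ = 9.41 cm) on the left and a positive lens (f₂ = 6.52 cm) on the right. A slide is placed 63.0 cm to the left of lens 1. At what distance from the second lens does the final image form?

Lens 1: 1/d_i1 = 1/f₁ − 1/d_o1 = 1/(9.41) − 1/(63.0) = 0.09040, so d_i1 = 11.06 cm.
The intermediate image is 11.06 cm to the right of lens 1, which is 27.6 − (11.06) = 16.54 cm to the left of lens 2, so d_o2 = +16.54 cm.
Lens 2: 1/d_i2 = 1/f₂ − 1/d_o2 = 1/(6.52) − 1/(16.54) = 0.09291, so d_i2 = 10.8 cm.
The final image is real, 10.8 cm to the right of lens 2 (overall magnification ≈ 0.11).

10.8 cm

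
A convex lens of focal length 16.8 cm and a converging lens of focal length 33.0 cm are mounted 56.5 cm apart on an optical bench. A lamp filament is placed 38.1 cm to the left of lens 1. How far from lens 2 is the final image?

133 cm

Lens 1: 1/d_i1 = 1/f₁ − 1/d_o1 = 1/(16.8) − 1/(38.1) = 0.03328, so d_i1 = 30.05 cm.
The intermediate image is 30.05 cm to the right of lens 1, which is 56.5 − (30.05) = 26.45 cm to the left of lens 2, so d_o2 = +26.45 cm.
Lens 2: 1/d_i2 = 1/f₂ − 1/d_o2 = 1/(33.0) − 1/(26.45) = -0.007504, so d_i2 = -133 cm.
The final image is virtual, 133 cm to the left of lens 2 (overall magnification ≈ -4.0).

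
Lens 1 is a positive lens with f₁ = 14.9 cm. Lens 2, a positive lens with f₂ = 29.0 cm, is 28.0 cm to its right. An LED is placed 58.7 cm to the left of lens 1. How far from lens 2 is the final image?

Lens 1: 1/d_i1 = 1/f₁ − 1/d_o1 = 1/(14.9) − 1/(58.7) = 0.05008, so d_i1 = 19.97 cm.
The intermediate image is 19.97 cm to the right of lens 1, which is 28.0 − (19.97) = 8.030 cm to the left of lens 2, so d_o2 = +8.030 cm.
Lens 2: 1/d_i2 = 1/f₂ − 1/d_o2 = 1/(29.0) − 1/(8.030) = -0.09005, so d_i2 = -11.1 cm.
The final image is virtual, 11.1 cm to the left of lens 2 (overall magnification ≈ -0.47).

11.1 cm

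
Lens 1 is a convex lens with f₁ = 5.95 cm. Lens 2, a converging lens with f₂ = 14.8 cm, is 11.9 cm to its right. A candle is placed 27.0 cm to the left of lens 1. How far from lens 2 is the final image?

6.00 cm

Lens 1: 1/d_i1 = 1/f₁ − 1/d_o1 = 1/(5.95) − 1/(27.0) = 0.1310, so d_i1 = 7.632 cm.
The intermediate image is 7.632 cm to the right of lens 1, which is 11.9 − (7.632) = 4.268 cm to the left of lens 2, so d_o2 = +4.268 cm.
Lens 2: 1/d_i2 = 1/f₂ − 1/d_o2 = 1/(14.8) − 1/(4.268) = -0.1667, so d_i2 = -6.00 cm.
The final image is virtual, 6.00 cm to the left of lens 2 (overall magnification ≈ -0.40).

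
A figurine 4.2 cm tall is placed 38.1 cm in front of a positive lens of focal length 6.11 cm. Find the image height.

1/d_i = 1/f − 1/d_o = 1/(6.110) − 1/(38.1) = 0.1374, so d_i = 7.277 cm.
m = −d_i/d_o = -0.1910.
|h_i| = |m|·h_o = 0.1910 × 4.2 = 0.802 cm. The image is real, inverted and reduced, on the far side of the lens.

0.802 cm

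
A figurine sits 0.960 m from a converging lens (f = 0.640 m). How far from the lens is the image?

Lens equation: 1/v = 1/f − 1/u = 1/(0.6400) − 1/(0.960) = 1.562 − 1.042 = 0.5208, so v = 1.92 m.
The image is real, inverted and enlarged, on the far side of the lens.

1.92 m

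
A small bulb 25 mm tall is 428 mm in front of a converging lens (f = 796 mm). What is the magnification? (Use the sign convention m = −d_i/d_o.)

1/d_i = 1/f − 1/d_o = 1/(796.0) − 1/(428) = -0.001080, so d_i = -925.8 mm.
m = −d_i/d_o = −(-925.8)/(428) = +2.16.
The image is virtual, upright and enlarged, on the same side as the object.

m = +2.16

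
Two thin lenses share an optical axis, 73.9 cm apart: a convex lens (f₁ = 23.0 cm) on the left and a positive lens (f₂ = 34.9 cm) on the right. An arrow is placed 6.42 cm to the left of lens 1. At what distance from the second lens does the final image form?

Lens 1: 1/d_i1 = 1/f₁ − 1/d_o1 = 1/(23.0) − 1/(6.42) = -0.1123, so d_i1 = -8.906 cm.
The intermediate image is 8.906 cm to the left of lens 1 (virtual), which is 73.9 − (-8.906) = 82.81 cm to the left of lens 2, so d_o2 = +82.81 cm.
Lens 2: 1/d_i2 = 1/f₂ − 1/d_o2 = 1/(34.9) − 1/(82.81) = 0.01658, so d_i2 = 60.3 cm.
The final image is real, 60.3 cm to the right of lens 2 (overall magnification ≈ -1.0).

60.3 cm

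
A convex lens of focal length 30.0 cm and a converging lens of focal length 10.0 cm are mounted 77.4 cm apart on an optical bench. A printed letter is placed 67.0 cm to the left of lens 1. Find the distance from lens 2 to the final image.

Lens 1: 1/d_i1 = 1/f₁ − 1/d_o1 = 1/(30.0) − 1/(67.0) = 0.01841, so d_i1 = 54.32 cm.
The intermediate image is 54.32 cm to the right of lens 1, which is 77.4 − (54.32) = 23.08 cm to the left of lens 2, so d_o2 = +23.08 cm.
Lens 2: 1/d_i2 = 1/f₂ − 1/d_o2 = 1/(10.0) − 1/(23.08) = 0.05667, so d_i2 = 17.6 cm.
The final image is real, 17.6 cm to the right of lens 2 (overall magnification ≈ 0.62).

17.6 cm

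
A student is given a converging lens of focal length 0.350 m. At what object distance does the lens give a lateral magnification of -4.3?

0.431 m

m = −d_i/d_o ⇒ d_i = −m·d_o.
1/f = 1/d_o + 1/d_i = 1/d_o − 1/(m·d_o) = (1 − 1/m)/d_o, so d_o = f(1 − 1/m) = (0.3500)(1 − 1/(-4.3)) = 0.431 m.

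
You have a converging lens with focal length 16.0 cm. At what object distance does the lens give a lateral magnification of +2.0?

m = −d_i/d_o ⇒ d_i = −m·d_o.
1/f = 1/d_o + 1/d_i = 1/d_o − 1/(m·d_o) = (1 − 1/m)/d_o, so d_o = f(1 − 1/m) = (16.00)(1 − 1/(+2.0)) = 8.00 cm.

8.00 cm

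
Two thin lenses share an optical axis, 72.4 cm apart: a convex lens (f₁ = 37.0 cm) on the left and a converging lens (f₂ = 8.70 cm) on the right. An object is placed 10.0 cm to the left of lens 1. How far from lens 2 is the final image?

9.68 cm

Lens 1: 1/d_i1 = 1/f₁ − 1/d_o1 = 1/(37.0) − 1/(10.0) = -0.07297, so d_i1 = -13.70 cm.
The intermediate image is 13.70 cm to the left of lens 1 (virtual), which is 72.4 − (-13.70) = 86.10 cm to the left of lens 2, so d_o2 = +86.10 cm.
Lens 2: 1/d_i2 = 1/f₂ − 1/d_o2 = 1/(8.70) − 1/(86.10) = 0.1033, so d_i2 = 9.68 cm.
The final image is real, 9.68 cm to the right of lens 2 (overall magnification ≈ -0.15).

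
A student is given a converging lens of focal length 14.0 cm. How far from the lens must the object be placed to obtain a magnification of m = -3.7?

17.8 cm

m = −d_i/d_o ⇒ d_i = −m·d_o.
1/f = 1/d_o + 1/d_i = 1/d_o − 1/(m·d_o) = (1 − 1/m)/d_o, so d_o = f(1 − 1/m) = (14.00)(1 − 1/(-3.7)) = 17.8 cm.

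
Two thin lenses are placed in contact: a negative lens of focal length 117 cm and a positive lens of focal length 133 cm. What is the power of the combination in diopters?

P₁ = 1/f₁ = 1/(-1.17 m) = -0.8547 D; P₂ = 1/f₂ = 1/(1.33 m) = +0.7519 D.
For thin lenses in contact, P = P₁ + P₂ = (-0.8547) + (+0.7519) = -0.103 D.

P = -0.103 D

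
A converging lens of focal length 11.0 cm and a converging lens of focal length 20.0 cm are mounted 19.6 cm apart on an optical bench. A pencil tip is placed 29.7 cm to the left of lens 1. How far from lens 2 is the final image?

2.38 cm

Lens 1: 1/d_i1 = 1/f₁ − 1/d_o1 = 1/(11.0) − 1/(29.7) = 0.05724, so d_i1 = 17.47 cm.
The intermediate image is 17.47 cm to the right of lens 1, which is 19.6 − (17.47) = 2.130 cm to the left of lens 2, so d_o2 = +2.130 cm.
Lens 2: 1/d_i2 = 1/f₂ − 1/d_o2 = 1/(20.0) − 1/(2.130) = -0.4195, so d_i2 = -2.38 cm.
The final image is virtual, 2.38 cm to the left of lens 2 (overall magnification ≈ -0.66).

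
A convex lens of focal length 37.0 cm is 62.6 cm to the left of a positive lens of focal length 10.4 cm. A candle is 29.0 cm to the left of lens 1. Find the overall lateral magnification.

m = -0.258

Lens 1: 1/d_i1 = 1/(37.0) − 1/(29.0) = -0.007456, so d_i1 = -134.1 cm; m₁ = −d_i1/d_o1 = +4.624.
d_o2 = 62.6 − (-134.1) = 196.7 cm.
Lens 2: 1/d_i2 = 1/(10.4) − 1/(196.7) = 0.09107, so d_i2 = 10.98 cm; m₂ = −d_i2/d_o2 = -0.05582.
m = m₁·m₂ = (+4.624)(-0.05582) = -0.258.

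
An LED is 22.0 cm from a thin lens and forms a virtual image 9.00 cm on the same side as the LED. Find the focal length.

f = -15.2 cm (diverging)

Virtual image ⇒ d_i = −9.00 cm.
1/f = 1/d_o + 1/d_i = 1/(22.0) + 1/(-9.00) = -0.06566, so f = -15.2 cm.
Since f is negative, the thin lens is diverging.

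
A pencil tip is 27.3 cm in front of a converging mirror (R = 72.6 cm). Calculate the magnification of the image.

m = +4.03

f = R/2 = 72.6/2 = 36.30 cm.
1/d_i = 1/f − 1/d_o = 1/(36.30) − 1/(27.3) = -0.009082, so d_i = -110.1 cm.
m = −d_i/d_o = −(-110.1)/(27.3) = +4.03.
The image is virtual, upright and enlarged, behind the mirror.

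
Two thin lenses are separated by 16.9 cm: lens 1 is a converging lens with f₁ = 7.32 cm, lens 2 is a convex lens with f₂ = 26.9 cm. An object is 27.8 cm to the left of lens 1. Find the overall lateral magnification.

Lens 1: 1/d_i1 = 1/(7.32) − 1/(27.8) = 0.1006, so d_i1 = 9.936 cm; m₁ = −d_i1/d_o1 = -0.3574.
d_o2 = 16.9 − (9.936) = 6.964 cm.
Lens 2: 1/d_i2 = 1/(26.9) − 1/(6.964) = -0.1064, so d_i2 = -9.397 cm; m₂ = −d_i2/d_o2 = +1.349.
m = m₁·m₂ = (-0.3574)(+1.349) = -0.482.

m = -0.482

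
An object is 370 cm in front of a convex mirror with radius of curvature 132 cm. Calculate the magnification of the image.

m = +0.151

f = R/2 = 132/2 = 66.00 cm; for a convex mirror, f = -66.00 cm.
1/d_i = 1/f − 1/d_o = 1/(-66.00) − 1/(370) = -0.01785, so d_i = -56.01 cm.
m = −d_i/d_o = −(-56.01)/(370) = +0.151.
The image is virtual, upright and reduced, behind the mirror.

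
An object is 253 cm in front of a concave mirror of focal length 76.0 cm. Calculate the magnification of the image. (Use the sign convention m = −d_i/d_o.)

m = -0.429

1/d_i = 1/f − 1/d_o = 1/(76.00) − 1/(253) = 0.009205, so d_i = 108.6 cm.
m = −d_i/d_o = −(108.6)/(253) = -0.429.
The image is real, inverted and reduced, in front of the mirror.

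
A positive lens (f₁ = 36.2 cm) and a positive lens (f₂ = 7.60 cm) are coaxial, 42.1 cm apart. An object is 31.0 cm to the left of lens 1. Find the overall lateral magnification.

m = -0.211

Lens 1: 1/d_i1 = 1/(36.2) − 1/(31.0) = -0.004634, so d_i1 = -215.8 cm; m₁ = −d_i1/d_o1 = +6.961.
d_o2 = 42.1 − (-215.8) = 257.9 cm.
Lens 2: 1/d_i2 = 1/(7.60) − 1/(257.9) = 0.1277, so d_i2 = 7.831 cm; m₂ = −d_i2/d_o2 = -0.03036.
m = m₁·m₂ = (+6.961)(-0.03036) = -0.211.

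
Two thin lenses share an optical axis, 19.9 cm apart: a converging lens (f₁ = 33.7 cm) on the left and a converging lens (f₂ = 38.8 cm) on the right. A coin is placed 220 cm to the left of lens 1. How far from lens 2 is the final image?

Lens 1: 1/d_i1 = 1/f₁ − 1/d_o1 = 1/(33.7) − 1/(220) = 0.02513, so d_i1 = 39.80 cm.
The intermediate image is 39.80 cm to the right of lens 1, which lies 19.90 cm to the right of lens 2 — a virtual object — so d_o2 = −19.90 cm.
Lens 2: 1/d_i2 = 1/f₂ − 1/d_o2 = 1/(38.8) − 1/(-19.90) = 0.07602, so d_i2 = 13.2 cm.
The final image is real, 13.2 cm to the right of lens 2 (overall magnification ≈ -0.12).

13.2 cm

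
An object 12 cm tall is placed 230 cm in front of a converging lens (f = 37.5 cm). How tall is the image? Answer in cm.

1/d_i = 1/f − 1/d_o = 1/(37.50) − 1/(230) = 0.02232, so d_i = 44.81 cm.
m = −d_i/d_o = -0.1948.
|h_i| = |m|·h_o = 0.1948 × 12 = 2.34 cm. The image is real, inverted and reduced, on the far side of the lens.

2.34 cm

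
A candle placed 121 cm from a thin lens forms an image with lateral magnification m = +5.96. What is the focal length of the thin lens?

m = −d_i/d_o ⇒ d_i = −m·d_o = −(+5.96)·(121) = -721.2 cm.
1/f = 1/d_o + 1/d_i = 1/(121) + 1/(-721.2) = 0.006878, so f = 145 cm.
Since f is positive, the thin lens is converging.

f = 145 cm (converging)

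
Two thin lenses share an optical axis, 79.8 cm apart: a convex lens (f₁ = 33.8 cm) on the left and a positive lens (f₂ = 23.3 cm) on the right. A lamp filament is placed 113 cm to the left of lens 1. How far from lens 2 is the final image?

88.9 cm

Lens 1: 1/d_i1 = 1/f₁ − 1/d_o1 = 1/(33.8) − 1/(113) = 0.02074, so d_i1 = 48.22 cm.
The intermediate image is 48.22 cm to the right of lens 1, which is 79.8 − (48.22) = 31.58 cm to the left of lens 2, so d_o2 = +31.58 cm.
Lens 2: 1/d_i2 = 1/f₂ − 1/d_o2 = 1/(23.3) − 1/(31.58) = 0.01125, so d_i2 = 88.9 cm.
The final image is real, 88.9 cm to the right of lens 2 (overall magnification ≈ 1.2).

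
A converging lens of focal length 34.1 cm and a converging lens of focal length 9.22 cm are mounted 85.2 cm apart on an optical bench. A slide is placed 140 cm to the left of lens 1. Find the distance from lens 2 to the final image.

12.0 cm

Lens 1: 1/d_i1 = 1/f₁ − 1/d_o1 = 1/(34.1) − 1/(140) = 0.02218, so d_i1 = 45.08 cm.
The intermediate image is 45.08 cm to the right of lens 1, which is 85.2 − (45.08) = 40.12 cm to the left of lens 2, so d_o2 = +40.12 cm.
Lens 2: 1/d_i2 = 1/f₂ − 1/d_o2 = 1/(9.22) − 1/(40.12) = 0.08353, so d_i2 = 12.0 cm.
The final image is real, 12.0 cm to the right of lens 2 (overall magnification ≈ 0.096).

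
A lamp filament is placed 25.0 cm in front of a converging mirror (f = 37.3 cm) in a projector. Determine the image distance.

75.8 cm

Mirror equation: 1/d_i = 1/f − 1/d_o = 1/(37.30) − 1/(25.0) = 0.02681 − 0.04000 = -0.01319, so d_i = -75.8 cm.
The image is virtual, upright and enlarged, behind the mirror.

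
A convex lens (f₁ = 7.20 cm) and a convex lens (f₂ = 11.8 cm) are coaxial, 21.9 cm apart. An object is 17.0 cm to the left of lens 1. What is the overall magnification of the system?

m = -3.63

Lens 1: 1/d_i1 = 1/(7.20) − 1/(17.0) = 0.08007, so d_i1 = 12.49 cm; m₁ = −d_i1/d_o1 = -0.7347.
d_o2 = 21.9 − (12.49) = 9.410 cm.
Lens 2: 1/d_i2 = 1/(11.8) − 1/(9.410) = -0.02152, so d_i2 = -46.46 cm; m₂ = −d_i2/d_o2 = +4.937.
m = m₁·m₂ = (-0.7347)(+4.937) = -3.63.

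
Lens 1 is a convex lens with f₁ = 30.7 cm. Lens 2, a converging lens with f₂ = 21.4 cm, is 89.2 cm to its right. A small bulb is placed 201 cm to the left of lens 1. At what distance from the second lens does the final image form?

35.9 cm

Lens 1: 1/d_i1 = 1/f₁ − 1/d_o1 = 1/(30.7) − 1/(201) = 0.02760, so d_i1 = 36.23 cm.
The intermediate image is 36.23 cm to the right of lens 1, which is 89.2 − (36.23) = 52.97 cm to the left of lens 2, so d_o2 = +52.97 cm.
Lens 2: 1/d_i2 = 1/f₂ − 1/d_o2 = 1/(21.4) − 1/(52.97) = 0.02785, so d_i2 = 35.9 cm.
The final image is real, 35.9 cm to the right of lens 2 (overall magnification ≈ 0.12).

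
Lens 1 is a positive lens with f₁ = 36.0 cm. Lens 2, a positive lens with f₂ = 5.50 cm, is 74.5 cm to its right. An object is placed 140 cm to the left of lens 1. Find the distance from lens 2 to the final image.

6.97 cm

Lens 1: 1/d_i1 = 1/f₁ − 1/d_o1 = 1/(36.0) − 1/(140) = 0.02063, so d_i1 = 48.46 cm.
The intermediate image is 48.46 cm to the right of lens 1, which is 74.5 − (48.46) = 26.04 cm to the left of lens 2, so d_o2 = +26.04 cm.
Lens 2: 1/d_i2 = 1/f₂ − 1/d_o2 = 1/(5.50) − 1/(26.04) = 0.1434, so d_i2 = 6.97 cm.
The final image is real, 6.97 cm to the right of lens 2 (overall magnification ≈ 0.093).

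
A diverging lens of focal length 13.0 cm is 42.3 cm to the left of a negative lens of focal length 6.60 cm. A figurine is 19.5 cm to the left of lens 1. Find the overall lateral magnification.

f₁ = −13.0 cm (diverging).
Lens 1: 1/d_i1 = 1/(-13.0) − 1/(19.5) = -0.1282, so d_i1 = -7.800 cm; m₁ = −d_i1/d_o1 = +0.4000.
d_o2 = 42.3 − (-7.800) = 50.10 cm.
f₂ = −6.60 cm (diverging).
Lens 2: 1/d_i2 = 1/(-6.60) − 1/(50.10) = -0.1715, so d_i2 = -5.832 cm; m₂ = −d_i2/d_o2 = +0.1164.
m = m₁·m₂ = (+0.4000)(+0.1164) = +0.0466.

m = +0.0466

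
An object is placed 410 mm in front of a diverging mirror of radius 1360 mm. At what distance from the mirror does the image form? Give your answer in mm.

256 mm

f = R/2 = 1360/2 = 680.0 mm; for a diverging mirror, f = -680.0 mm.
Mirror equation: 1/s_i = 1/f − 1/s_o = 1/(-680.0) − 1/(410) = -0.001471 − 0.002439 = -0.003910, so s_i = -256 mm.
The image is virtual, upright and reduced, behind the mirror.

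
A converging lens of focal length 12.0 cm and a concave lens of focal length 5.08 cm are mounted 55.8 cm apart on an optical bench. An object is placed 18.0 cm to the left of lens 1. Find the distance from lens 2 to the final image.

Lens 1: 1/d_i1 = 1/f₁ − 1/d_o1 = 1/(12.0) − 1/(18.0) = 0.02778, so d_i1 = 36.00 cm.
The intermediate image is 36.00 cm to the right of lens 1, which is 55.8 − (36.00) = 19.80 cm to the left of lens 2, so d_o2 = +19.80 cm.
Lens 2 is diverging, so f₂ = −5.08 cm.
Lens 2: 1/d_i2 = 1/f₂ − 1/d_o2 = 1/(-5.08) − 1/(19.80) = -0.2474, so d_i2 = -4.04 cm.
The final image is virtual, 4.04 cm to the left of lens 2 (overall magnification ≈ -0.41).

4.04 cm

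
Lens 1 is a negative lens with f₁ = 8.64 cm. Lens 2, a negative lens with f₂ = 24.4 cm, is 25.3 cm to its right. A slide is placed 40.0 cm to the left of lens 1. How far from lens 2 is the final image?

Lens 1 is diverging, so f₁ = −8.64 cm.
Lens 1: 1/d_i1 = 1/f₁ − 1/d_o1 = 1/(-8.64) − 1/(40.0) = -0.1407, so d_i1 = -7.105 cm.
The intermediate image is 7.105 cm to the left of lens 1 (virtual), which is 25.3 − (-7.105) = 32.41 cm to the left of lens 2, so d_o2 = +32.41 cm.
Lens 2 is diverging, so f₂ = −24.4 cm.
Lens 2: 1/d_i2 = 1/f₂ − 1/d_o2 = 1/(-24.4) − 1/(32.41) = -0.07184, so d_i2 = -13.9 cm.
The final image is virtual, 13.9 cm to the left of lens 2 (overall magnification ≈ 0.076).

13.9 cm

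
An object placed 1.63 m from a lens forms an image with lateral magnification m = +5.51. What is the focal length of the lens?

m = −d_i/d_o ⇒ d_i = −m·d_o = −(+5.51)·(1.63) = -8.981 m.
1/f = 1/d_o + 1/d_i = 1/(1.63) + 1/(-8.981) = 0.5022, so f = 1.99 m.
Since f is positive, the lens is converging.

f = 1.99 m (converging)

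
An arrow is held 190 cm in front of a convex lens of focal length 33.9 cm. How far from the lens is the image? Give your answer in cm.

Lens equation: 1/q = 1/f − 1/p = 1/(33.90) − 1/(190) = 0.02950 − 0.005263 = 0.02424, so q = 41.3 cm.
The image is real, inverted and reduced, on the far side of the lens.

41.3 cm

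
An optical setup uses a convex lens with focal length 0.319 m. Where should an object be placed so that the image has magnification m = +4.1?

m = −d_i/d_o ⇒ d_i = −m·d_o.
1/f = 1/d_o + 1/d_i = 1/d_o − 1/(m·d_o) = (1 − 1/m)/d_o, so d_o = f(1 − 1/m) = (0.3190)(1 − 1/(+4.1)) = 0.241 m.

0.241 m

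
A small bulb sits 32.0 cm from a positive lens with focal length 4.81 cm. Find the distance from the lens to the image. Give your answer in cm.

5.66 cm

Lens equation: 1/v = 1/f − 1/u = 1/(4.810) − 1/(32.0) = 0.2079 − 0.03125 = 0.1767, so v = 5.66 cm.
The image is real, inverted and reduced, on the far side of the lens.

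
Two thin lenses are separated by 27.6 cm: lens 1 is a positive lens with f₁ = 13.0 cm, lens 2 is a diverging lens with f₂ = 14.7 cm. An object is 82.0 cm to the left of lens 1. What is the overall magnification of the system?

Lens 1: 1/d_i1 = 1/(13.0) − 1/(82.0) = 0.06473, so d_i1 = 15.45 cm; m₁ = −d_i1/d_o1 = -0.1884.
d_o2 = 27.6 − (15.45) = 12.15 cm.
f₂ = −14.7 cm (diverging).
Lens 2: 1/d_i2 = 1/(-14.7) − 1/(12.15) = -0.1503, so d_i2 = -6.652 cm; m₂ = −d_i2/d_o2 = +0.5475.
m = m₁·m₂ = (-0.1884)(+0.5475) = -0.103.

m = -0.103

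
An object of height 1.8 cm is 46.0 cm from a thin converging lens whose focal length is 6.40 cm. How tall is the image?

1/d_i = 1/f − 1/d_o = 1/(6.400) − 1/(46.0) = 0.1345, so d_i = 7.434 cm.
m = −d_i/d_o = -0.1616.
|h_i| = |m|·h_o = 0.1616 × 1.8 = 0.291 cm. The image is real, inverted and reduced, on the far side of the lens.

0.291 cm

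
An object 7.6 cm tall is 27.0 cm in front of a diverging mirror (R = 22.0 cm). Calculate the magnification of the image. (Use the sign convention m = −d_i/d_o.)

f = R/2 = 22.0/2 = 11.00 cm; for a diverging mirror, f = -11.00 cm.
1/d_i = 1/f − 1/d_o = 1/(-11.00) − 1/(27.0) = -0.1279, so d_i = -7.816 cm.
m = −d_i/d_o = −(-7.816)/(27.0) = +0.289.
The image is virtual, upright and reduced, behind the mirror.

m = +0.289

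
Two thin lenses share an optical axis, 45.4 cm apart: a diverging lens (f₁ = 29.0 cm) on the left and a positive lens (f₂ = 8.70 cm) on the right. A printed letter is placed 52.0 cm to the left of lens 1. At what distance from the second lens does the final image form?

10.1 cm

Lens 1 is diverging, so f₁ = −29.0 cm.
Lens 1: 1/d_i1 = 1/f₁ − 1/d_o1 = 1/(-29.0) − 1/(52.0) = -0.05371, so d_i1 = -18.62 cm.
The intermediate image is 18.62 cm to the left of lens 1 (virtual), which is 45.4 − (-18.62) = 64.02 cm to the left of lens 2, so d_o2 = +64.02 cm.
Lens 2: 1/d_i2 = 1/f₂ − 1/d_o2 = 1/(8.70) − 1/(64.02) = 0.09932, so d_i2 = 10.1 cm.
The final image is real, 10.1 cm to the right of lens 2 (overall magnification ≈ -0.056).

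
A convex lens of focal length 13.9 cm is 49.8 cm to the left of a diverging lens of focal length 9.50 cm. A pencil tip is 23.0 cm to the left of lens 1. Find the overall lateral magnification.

m = -0.600

Lens 1: 1/d_i1 = 1/(13.9) − 1/(23.0) = 0.02846, so d_i1 = 35.13 cm; m₁ = −d_i1/d_o1 = -1.527.
d_o2 = 49.8 − (35.13) = 14.67 cm.
f₂ = −9.50 cm (diverging).
Lens 2: 1/d_i2 = 1/(-9.50) − 1/(14.67) = -0.1734, so d_i2 = -5.766 cm; m₂ = −d_i2/d_o2 = +0.3930.
m = m₁·m₂ = (-1.527)(+0.3930) = -0.600.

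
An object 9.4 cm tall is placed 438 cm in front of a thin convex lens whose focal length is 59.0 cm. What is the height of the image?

1.46 cm

1/d_i = 1/f − 1/d_o = 1/(59.00) − 1/(438) = 0.01467, so d_i = 68.18 cm.
m = −d_i/d_o = -0.1557.
|h_i| = |m|·h_o = 0.1557 × 9.4 = 1.46 cm. The image is real, inverted and reduced, on the far side of the lens.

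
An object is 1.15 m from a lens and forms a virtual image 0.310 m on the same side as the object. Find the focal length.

Virtual image ⇒ d_i = −0.310 m.
1/f = 1/d_o + 1/d_i = 1/(1.15) + 1/(-0.310) = -2.356, so f = -0.424 m.
Since f is negative, the lens is diverging.

f = -0.424 m (diverging)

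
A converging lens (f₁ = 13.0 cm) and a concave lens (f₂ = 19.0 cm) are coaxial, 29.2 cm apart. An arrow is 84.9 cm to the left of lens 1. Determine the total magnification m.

Lens 1: 1/d_i1 = 1/(13.0) − 1/(84.9) = 0.06514, so d_i1 = 15.35 cm; m₁ = −d_i1/d_o1 = -0.1808.
d_o2 = 29.2 − (15.35) = 13.85 cm.
f₂ = −19.0 cm (diverging).
Lens 2: 1/d_i2 = 1/(-19.0) − 1/(13.85) = -0.1248, so d_i2 = -8.011 cm; m₂ = −d_i2/d_o2 = +0.5784.
m = m₁·m₂ = (-0.1808)(+0.5784) = -0.105.

m = -0.105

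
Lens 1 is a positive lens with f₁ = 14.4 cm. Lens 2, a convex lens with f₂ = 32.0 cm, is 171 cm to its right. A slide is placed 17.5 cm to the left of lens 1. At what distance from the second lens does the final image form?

49.7 cm

Lens 1: 1/d_i1 = 1/f₁ − 1/d_o1 = 1/(14.4) − 1/(17.5) = 0.01230, so d_i1 = 81.29 cm.
The intermediate image is 81.29 cm to the right of lens 1, which is 171 − (81.29) = 89.71 cm to the left of lens 2, so d_o2 = +89.71 cm.
Lens 2: 1/d_i2 = 1/f₂ − 1/d_o2 = 1/(32.0) − 1/(89.71) = 0.02010, so d_i2 = 49.7 cm.
The final image is real, 49.7 cm to the right of lens 2 (overall magnification ≈ 2.6).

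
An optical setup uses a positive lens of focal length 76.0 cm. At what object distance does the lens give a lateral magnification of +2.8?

48.9 cm

m = −d_i/d_o ⇒ d_i = −m·d_o.
1/f = 1/d_o + 1/d_i = 1/d_o − 1/(m·d_o) = (1 − 1/m)/d_o, so d_o = f(1 − 1/m) = (76.00)(1 − 1/(+2.8)) = 48.9 cm.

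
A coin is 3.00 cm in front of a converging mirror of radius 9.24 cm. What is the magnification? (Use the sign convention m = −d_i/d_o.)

m = +2.85

f = R/2 = 9.24/2 = 4.620 cm.
1/d_i = 1/f − 1/d_o = 1/(4.620) − 1/(3.00) = -0.1169, so d_i = -8.556 cm.
m = −d_i/d_o = −(-8.556)/(3.00) = +2.85.
The image is virtual, upright and enlarged, behind the mirror.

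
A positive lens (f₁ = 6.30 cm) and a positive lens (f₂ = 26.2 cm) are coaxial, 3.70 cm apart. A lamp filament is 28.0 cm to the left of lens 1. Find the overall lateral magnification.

m = -0.248

Lens 1: 1/d_i1 = 1/(6.30) − 1/(28.0) = 0.1230, so d_i1 = 8.129 cm; m₁ = −d_i1/d_o1 = -0.2903.
d_o2 = 3.70 − (8.129) = -4.429 cm (virtual object).
Lens 2: 1/d_i2 = 1/(26.2) − 1/(-4.429) = 0.2640, so d_i2 = 3.789 cm; m₂ = −d_i2/d_o2 = +0.8554.
m = m₁·m₂ = (-0.2903)(+0.8554) = -0.248.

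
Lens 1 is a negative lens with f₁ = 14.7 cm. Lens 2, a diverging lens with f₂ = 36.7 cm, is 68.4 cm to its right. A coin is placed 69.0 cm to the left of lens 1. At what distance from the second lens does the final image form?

Lens 1 is diverging, so f₁ = −14.7 cm.
Lens 1: 1/d_i1 = 1/f₁ − 1/d_o1 = 1/(-14.7) − 1/(69.0) = -0.08252, so d_i1 = -12.12 cm.
The intermediate image is 12.12 cm to the left of lens 1 (virtual), which is 68.4 − (-12.12) = 80.52 cm to the left of lens 2, so d_o2 = +80.52 cm.
Lens 2 is diverging, so f₂ = −36.7 cm.
Lens 2: 1/d_i2 = 1/f₂ − 1/d_o2 = 1/(-36.7) − 1/(80.52) = -0.03967, so d_i2 = -25.2 cm.
The final image is virtual, 25.2 cm to the left of lens 2 (overall magnification ≈ 0.055).

25.2 cm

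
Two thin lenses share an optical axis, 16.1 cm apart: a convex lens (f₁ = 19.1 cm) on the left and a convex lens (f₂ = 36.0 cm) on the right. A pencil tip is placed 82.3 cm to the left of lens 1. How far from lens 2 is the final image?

Lens 1: 1/d_i1 = 1/f₁ − 1/d_o1 = 1/(19.1) − 1/(82.3) = 0.04021, so d_i1 = 24.87 cm.
The intermediate image is 24.87 cm to the right of lens 1, which lies 8.770 cm to the right of lens 2 — a virtual object — so d_o2 = −8.770 cm.
Lens 2: 1/d_i2 = 1/f₂ − 1/d_o2 = 1/(36.0) − 1/(-8.770) = 0.1418, so d_i2 = 7.05 cm.
The final image is real, 7.05 cm to the right of lens 2 (overall magnification ≈ -0.24).

7.05 cm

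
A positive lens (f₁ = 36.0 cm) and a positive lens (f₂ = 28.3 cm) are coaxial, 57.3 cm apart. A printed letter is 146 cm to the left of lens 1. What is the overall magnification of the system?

Lens 1: 1/d_i1 = 1/(36.0) − 1/(146) = 0.02093, so d_i1 = 47.78 cm; m₁ = −d_i1/d_o1 = -0.3273.
d_o2 = 57.3 − (47.78) = 9.520 cm.
Lens 2: 1/d_i2 = 1/(28.3) − 1/(9.520) = -0.06971, so d_i2 = -14.35 cm; m₂ = −d_i2/d_o2 = +1.507.
m = m₁·m₂ = (-0.3273)(+1.507) = -0.493.

m = -0.493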